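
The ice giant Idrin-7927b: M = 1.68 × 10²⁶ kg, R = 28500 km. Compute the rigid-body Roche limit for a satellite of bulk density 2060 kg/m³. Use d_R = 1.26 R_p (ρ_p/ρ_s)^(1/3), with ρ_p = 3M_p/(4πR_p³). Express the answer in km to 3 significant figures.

ρ_p = 3M_p/(4πR_p³) = 3 × (1.68 × 10²⁶) / (4π × (2.85 × 10⁷ m)³) = 1730 kg/m³
d_R = 1.26 × 28500 km × (1730/2060)^(1/3)
    = 33900 km

33900 km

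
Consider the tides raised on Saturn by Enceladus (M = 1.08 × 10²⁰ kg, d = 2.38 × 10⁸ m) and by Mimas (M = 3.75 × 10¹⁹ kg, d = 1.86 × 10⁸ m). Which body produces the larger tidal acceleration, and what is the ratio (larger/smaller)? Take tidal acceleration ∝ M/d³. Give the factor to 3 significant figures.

Tidal stretch scales as M/d³; compute that for each body.
Enceladus: (1.08 × 10²⁰) / (2.38 × 10⁸)³ = 8.011 × 10⁻⁶
Mimas: (3.75 × 10¹⁹) / (1.86 × 10⁸)³ = 5.828 × 10⁻⁶
Ratio (larger/smaller) = 1.37

Enceladus, by a factor of ≈ 1.37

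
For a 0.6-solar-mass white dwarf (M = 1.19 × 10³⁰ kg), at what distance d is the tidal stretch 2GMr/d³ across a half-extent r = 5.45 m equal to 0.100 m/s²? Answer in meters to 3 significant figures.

2.05 × 10⁷ m

2GMr/d³ = a_tidal  ⇒  d = (2GMr / a_tidal)^(1/3)
d = (2 × 6.674×10⁻¹¹ × (1.19 × 10³⁰) × (5.45) / (0.100))^(1/3)
  = 2.05 × 10⁷ m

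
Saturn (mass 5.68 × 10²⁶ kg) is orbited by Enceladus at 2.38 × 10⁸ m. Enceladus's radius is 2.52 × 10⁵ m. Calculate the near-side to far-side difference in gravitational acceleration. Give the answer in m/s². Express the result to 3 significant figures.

2.83 × 10⁻³ m/s²

a_tidal = 4GMr/d³
        = 4 × (6.674 × 10⁻¹¹) × (5.68 × 10²⁶) × (2.52 × 10⁵) / (2.38 × 10⁸)³
        = 2.83 × 10⁻³ m/s²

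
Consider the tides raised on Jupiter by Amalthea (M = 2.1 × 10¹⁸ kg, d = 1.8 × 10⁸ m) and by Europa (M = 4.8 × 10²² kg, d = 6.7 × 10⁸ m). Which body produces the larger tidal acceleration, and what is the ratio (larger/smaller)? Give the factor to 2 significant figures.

Tidal acceleration ∝ M/d³, so compare M/d³ for each.
Amalthea: (2.1 × 10¹⁸) / (1.8 × 10⁸)³ = 3.601 × 10⁻⁷
Europa: (4.8 × 10²²) / (6.7 × 10⁸)³ = 1.596 × 10⁻⁴
Ratio (larger/smaller) = 440

Europa, by a factor of ≈ 440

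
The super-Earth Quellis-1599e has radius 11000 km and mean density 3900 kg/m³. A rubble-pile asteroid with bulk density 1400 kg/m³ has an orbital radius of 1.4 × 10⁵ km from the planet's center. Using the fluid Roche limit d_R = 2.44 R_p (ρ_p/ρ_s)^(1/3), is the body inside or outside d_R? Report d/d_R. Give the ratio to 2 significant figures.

outside; d/d_R ≈ 3.7

d_R = 2.44 × (11000 km) × (3900/1400)^(1/3) = 37770 km
d/d_R = (1.4 × 10⁵) / (37770) = 3.7
Since d/d_R > 1, the body is outside the Roche limit.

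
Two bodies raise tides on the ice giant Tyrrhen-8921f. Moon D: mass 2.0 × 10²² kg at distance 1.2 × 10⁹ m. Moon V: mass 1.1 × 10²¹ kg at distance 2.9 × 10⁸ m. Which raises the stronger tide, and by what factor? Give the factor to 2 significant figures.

Moon V, by a factor of ≈ 3.9

Tidal acceleration ∝ M/d³, so compare M/d³ for each.
Moon D: (2.0 × 10²²) / (1.2 × 10⁹)³ = 1.157 × 10⁻⁵
Moon V: (1.1 × 10²¹) / (2.9 × 10⁸)³ = 4.510 × 10⁻⁵
Ratio (larger/smaller) = 3.9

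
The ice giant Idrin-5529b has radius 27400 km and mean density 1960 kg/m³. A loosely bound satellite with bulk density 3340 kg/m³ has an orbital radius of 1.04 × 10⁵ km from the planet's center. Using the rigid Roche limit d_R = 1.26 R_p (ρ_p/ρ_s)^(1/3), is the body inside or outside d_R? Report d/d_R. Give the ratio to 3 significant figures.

outside; d/d_R ≈ 3.60

d_R = 1.26 × (27400 km) × (1960/3340)^(1/3) = 28900 km
d/d_R = (1.04 × 10⁵) / (28900) = 3.60
Since d/d_R > 1, the body is outside the Roche limit.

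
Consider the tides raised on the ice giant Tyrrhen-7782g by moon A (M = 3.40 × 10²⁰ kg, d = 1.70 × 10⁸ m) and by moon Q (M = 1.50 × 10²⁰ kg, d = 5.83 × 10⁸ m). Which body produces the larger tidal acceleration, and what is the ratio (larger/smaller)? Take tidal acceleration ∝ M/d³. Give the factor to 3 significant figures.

The tide-raising term goes as M/d³ (the gradient of a 1/d² field).
Moon A: (3.40 × 10²⁰) / (1.70 × 10⁸)³ = 6.920 × 10⁻⁵
Moon Q: (1.50 × 10²⁰) / (5.83 × 10⁸)³ = 7.570 × 10⁻⁷
Ratio (larger/smaller) = 91.4

Moon A, by a factor of ≈ 91.4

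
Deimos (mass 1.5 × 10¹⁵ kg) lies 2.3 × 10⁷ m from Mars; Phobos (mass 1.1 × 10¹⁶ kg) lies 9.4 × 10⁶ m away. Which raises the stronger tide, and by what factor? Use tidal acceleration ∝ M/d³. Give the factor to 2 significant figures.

Phobos, by a factor of ≈ 110

Compare M/d³ for the two perturbers:
Deimos: (1.5 × 10¹⁵) / (2.3 × 10⁷)³ = 1.233 × 10⁻⁷
Phobos: (1.1 × 10¹⁶) / (9.4 × 10⁶)³ = 1.324 × 10⁻⁵
Ratio (larger/smaller) = 110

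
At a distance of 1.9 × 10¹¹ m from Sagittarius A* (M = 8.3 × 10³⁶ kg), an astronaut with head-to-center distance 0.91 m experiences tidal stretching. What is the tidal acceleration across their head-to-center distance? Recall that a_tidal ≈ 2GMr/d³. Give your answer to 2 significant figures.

Δa = 2GMr/d³
   = 2 × (6.674 × 10⁻¹¹) × (8.3 × 10³⁶) × (0.91) / (1.9 × 10¹¹)³
   = 1.5 × 10⁻⁷ m/s²

1.5 × 10⁻⁷ m/s²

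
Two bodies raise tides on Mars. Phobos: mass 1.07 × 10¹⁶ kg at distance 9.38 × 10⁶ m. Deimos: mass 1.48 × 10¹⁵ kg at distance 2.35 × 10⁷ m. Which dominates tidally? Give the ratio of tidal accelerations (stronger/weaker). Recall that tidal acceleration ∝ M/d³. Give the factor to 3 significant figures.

Phobos, by a factor of ≈ 114

The tide-raising term goes as M/d³ (the gradient of a 1/d² field).
Phobos: (1.07 × 10¹⁶) / (9.38 × 10⁶)³ = 1.297 × 10⁻⁵
Deimos: (1.48 × 10¹⁵) / (2.35 × 10⁷)³ = 1.140 × 10⁻⁷
Ratio (larger/smaller) = 114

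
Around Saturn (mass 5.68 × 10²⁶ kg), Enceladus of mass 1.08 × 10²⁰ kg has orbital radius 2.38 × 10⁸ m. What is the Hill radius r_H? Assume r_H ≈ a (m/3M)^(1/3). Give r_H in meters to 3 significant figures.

9.49 × 10⁵ m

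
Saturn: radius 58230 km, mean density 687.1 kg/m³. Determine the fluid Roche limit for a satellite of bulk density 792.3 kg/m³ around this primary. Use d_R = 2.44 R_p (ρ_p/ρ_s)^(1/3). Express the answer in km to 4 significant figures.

d_R = 2.44 × 58230 km × (687.1/792.3)^(1/3)
    = 1.355 × 10⁵ km

1.355 × 10⁵ km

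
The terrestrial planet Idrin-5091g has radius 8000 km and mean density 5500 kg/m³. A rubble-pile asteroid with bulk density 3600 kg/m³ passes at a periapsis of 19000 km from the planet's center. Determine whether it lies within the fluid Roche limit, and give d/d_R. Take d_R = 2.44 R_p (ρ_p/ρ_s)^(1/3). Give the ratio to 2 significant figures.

inside; d/d_R ≈ 0.85

d_R = 2.44 × (8000 km) × (5500/3600)^(1/3) = 22480 km
d/d_R = (19000) / (22480) = 0.85
Since d/d_R < 1, the body is inside the Roche limit.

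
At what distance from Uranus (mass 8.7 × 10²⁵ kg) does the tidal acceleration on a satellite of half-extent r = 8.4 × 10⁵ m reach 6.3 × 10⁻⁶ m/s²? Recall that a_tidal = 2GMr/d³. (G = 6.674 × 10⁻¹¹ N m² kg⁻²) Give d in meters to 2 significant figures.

2GMr/d³ = a_tidal  ⇒  d = (2GMr / a_tidal)^(1/3)
d = (2 × 6.674×10⁻¹¹ × (8.7 × 10²⁵) × (8.4 × 10⁵) / (6.3 × 10⁻⁶))^(1/3)
  = 1.2 × 10⁹ m

1.2 × 10⁹ m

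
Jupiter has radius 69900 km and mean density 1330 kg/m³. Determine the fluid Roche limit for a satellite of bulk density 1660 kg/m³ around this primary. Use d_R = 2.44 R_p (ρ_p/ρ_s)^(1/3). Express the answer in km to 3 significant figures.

d_R = 2.44 × 69900 km × (1330/1660)^(1/3)
    = 1.58 × 10⁵ km

1.58 × 10⁵ km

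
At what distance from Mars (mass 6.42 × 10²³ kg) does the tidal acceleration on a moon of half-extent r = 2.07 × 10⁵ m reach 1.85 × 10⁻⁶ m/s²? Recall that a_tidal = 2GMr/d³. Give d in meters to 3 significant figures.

2.12 × 10⁸ m

2GMr/d³ = a_tidal  ⇒  d = (2GMr / a_tidal)^(1/3)
d = (2 × 6.674×10⁻¹¹ × (6.42 × 10²³) × (2.07 × 10⁵) / (1.85 × 10⁻⁶))^(1/3)
  = 2.12 × 10⁸ m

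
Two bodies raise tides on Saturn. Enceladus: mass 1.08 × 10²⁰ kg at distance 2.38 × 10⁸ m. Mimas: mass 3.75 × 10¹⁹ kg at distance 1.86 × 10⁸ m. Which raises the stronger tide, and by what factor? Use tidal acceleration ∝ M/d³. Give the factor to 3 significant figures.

Enceladus, by a factor of ≈ 1.37

Compare M/d³ for the two perturbers:
Enceladus: (1.08 × 10²⁰) / (2.38 × 10⁸)³ = 8.011 × 10⁻⁶
Mimas: (3.75 × 10¹⁹) / (1.86 × 10⁸)³ = 5.828 × 10⁻⁶
Ratio (larger/smaller) = 1.37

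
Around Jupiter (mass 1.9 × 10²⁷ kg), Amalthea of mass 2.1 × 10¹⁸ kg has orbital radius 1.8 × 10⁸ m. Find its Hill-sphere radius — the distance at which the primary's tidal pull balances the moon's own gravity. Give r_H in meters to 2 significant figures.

r_H ≈ a (m/3M)^(1/3)
    = (1.8 × 10⁸) × (2.1 × 10¹⁸ / (3 × 1.9 × 10²⁷))^(1/3)
    = 1.3 × 10⁵ m

1.3 × 10⁵ m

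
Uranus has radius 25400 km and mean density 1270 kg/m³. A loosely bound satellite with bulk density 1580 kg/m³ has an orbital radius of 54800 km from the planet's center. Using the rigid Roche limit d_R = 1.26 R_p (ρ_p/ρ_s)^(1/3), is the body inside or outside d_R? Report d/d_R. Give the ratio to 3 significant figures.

outside; d/d_R ≈ 1.84

d_R = 1.26 × (25400 km) × (1270/1580)^(1/3) = 29760 km
d/d_R = (54800) / (29760) = 1.84
Since d/d_R > 1, the body is outside the Roche limit.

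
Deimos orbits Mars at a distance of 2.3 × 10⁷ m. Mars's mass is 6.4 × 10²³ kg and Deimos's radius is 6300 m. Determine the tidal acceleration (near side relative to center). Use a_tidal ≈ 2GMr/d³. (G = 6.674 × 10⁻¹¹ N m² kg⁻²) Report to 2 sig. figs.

4.4 × 10⁻⁵ m/s²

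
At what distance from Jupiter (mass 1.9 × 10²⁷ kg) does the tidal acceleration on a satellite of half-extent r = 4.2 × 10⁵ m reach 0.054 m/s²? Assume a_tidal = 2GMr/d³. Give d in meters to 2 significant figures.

2GMr/d³ = a_tidal  ⇒  d = (2GMr / a_tidal)^(1/3)
d = (2 × 6.674×10⁻¹¹ × (1.9 × 10²⁷) × (4.2 × 10⁵) / (0.054))^(1/3)
  = 1.3 × 10⁸ m

1.3 × 10⁸ m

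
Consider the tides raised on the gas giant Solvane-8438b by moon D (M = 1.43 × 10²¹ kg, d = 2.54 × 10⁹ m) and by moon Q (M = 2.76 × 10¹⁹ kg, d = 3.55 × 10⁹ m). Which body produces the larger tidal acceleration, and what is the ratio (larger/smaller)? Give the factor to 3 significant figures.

Tidal acceleration ∝ M/d³, so compare M/d³ for each.
Moon D: (1.43 × 10²¹) / (2.54 × 10⁹)³ = 8.726 × 10⁻⁸
Moon Q: (2.76 × 10¹⁹) / (3.55 × 10⁹)³ = 6.169 × 10⁻¹⁰
Ratio (larger/smaller) = 141

Moon D, by a factor of ≈ 141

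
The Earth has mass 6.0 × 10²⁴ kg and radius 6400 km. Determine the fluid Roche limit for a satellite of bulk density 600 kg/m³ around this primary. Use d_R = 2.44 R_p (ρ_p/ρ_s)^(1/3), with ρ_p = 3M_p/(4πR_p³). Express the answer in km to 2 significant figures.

ρ_p = 3M_p/(4πR_p³) = 3 × (6.0 × 10²⁴) / (4π × (6.4 × 10⁶ m)³) = 5500 kg/m³
d_R = 2.44 × 6400 km × (5500/600)^(1/3)
    = 33000 km

33000 km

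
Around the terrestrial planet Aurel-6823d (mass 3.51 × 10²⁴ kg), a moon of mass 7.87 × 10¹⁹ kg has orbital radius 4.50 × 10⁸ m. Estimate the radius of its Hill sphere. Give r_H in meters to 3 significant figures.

r_H ≈ a (m/3M)^(1/3)
    = (4.50 × 10⁸) × (7.87 × 10¹⁹ / (3 × 3.51 × 10²⁴))^(1/3)
    = 8.80 × 10⁶ m

8.80 × 10⁶ m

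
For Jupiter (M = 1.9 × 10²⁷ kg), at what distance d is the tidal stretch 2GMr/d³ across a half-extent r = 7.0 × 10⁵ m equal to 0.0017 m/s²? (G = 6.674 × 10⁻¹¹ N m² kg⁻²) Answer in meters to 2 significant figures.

2GMr/d³ = a_tidal  ⇒  d = (2GMr / a_tidal)^(1/3)
d = (2 × 6.674×10⁻¹¹ × (1.9 × 10²⁷) × (7.0 × 10⁵) / (0.0017))^(1/3)
  = 4.7 × 10⁸ m

4.7 × 10⁸ m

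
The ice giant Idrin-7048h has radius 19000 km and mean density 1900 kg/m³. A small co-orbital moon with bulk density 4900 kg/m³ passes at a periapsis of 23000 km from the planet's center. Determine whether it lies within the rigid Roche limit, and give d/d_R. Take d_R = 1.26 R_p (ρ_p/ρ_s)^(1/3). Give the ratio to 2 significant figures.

outside; d/d_R ≈ 1.3

d_R = 1.26 × (19000 km) × (1900/4900)^(1/3) = 17460 km
d/d_R = (23000) / (17460) = 1.3
Since d/d_R > 1, the body is outside the Roche limit.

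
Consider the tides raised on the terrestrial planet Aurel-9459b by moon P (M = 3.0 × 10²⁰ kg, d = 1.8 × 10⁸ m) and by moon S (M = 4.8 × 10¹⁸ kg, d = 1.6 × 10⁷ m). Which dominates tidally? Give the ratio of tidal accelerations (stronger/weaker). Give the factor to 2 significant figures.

The tide-raising term goes as M/d³ (the gradient of a 1/d² field).
Moon P: (3.0 × 10²⁰) / (1.8 × 10⁸)³ = 5.144 × 10⁻⁵
Moon S: (4.8 × 10¹⁸) / (1.6 × 10⁷)³ = 1.172 × 10⁻³
Ratio (larger/smaller) = 23

Moon S, by a factor of ≈ 23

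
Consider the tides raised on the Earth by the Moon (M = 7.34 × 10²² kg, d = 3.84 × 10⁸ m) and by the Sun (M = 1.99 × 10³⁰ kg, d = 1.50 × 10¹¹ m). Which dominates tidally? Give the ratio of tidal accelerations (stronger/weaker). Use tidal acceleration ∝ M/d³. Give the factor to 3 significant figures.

The Moon, by a factor of ≈ 2.20

Tidal stretch scales as M/d³; compute that for each body.
The Moon: (7.34 × 10²²) / (3.84 × 10⁸)³ = 1.296 × 10⁻³
The Sun: (1.99 × 10³⁰) / (1.50 × 10¹¹)³ = 5.896 × 10⁻⁴
Ratio (larger/smaller) = 2.20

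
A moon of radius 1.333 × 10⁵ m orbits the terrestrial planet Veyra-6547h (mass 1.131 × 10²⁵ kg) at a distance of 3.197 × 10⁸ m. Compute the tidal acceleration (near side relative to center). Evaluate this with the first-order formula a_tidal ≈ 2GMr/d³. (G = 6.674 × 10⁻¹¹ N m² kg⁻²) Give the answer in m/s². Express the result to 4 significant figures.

6.159 × 10⁻⁶ m/s²

Since r ≪ d, expand the inverse-square field across one radius to get the leading 2GMr/d³ term.
a_tidal = 2GMr/d³
        = 2 × (6.674 × 10⁻¹¹) × (1.131 × 10²⁵) × (1.333 × 10⁵) / (3.197 × 10⁸)³
        = 6.159 × 10⁻⁶ m/s²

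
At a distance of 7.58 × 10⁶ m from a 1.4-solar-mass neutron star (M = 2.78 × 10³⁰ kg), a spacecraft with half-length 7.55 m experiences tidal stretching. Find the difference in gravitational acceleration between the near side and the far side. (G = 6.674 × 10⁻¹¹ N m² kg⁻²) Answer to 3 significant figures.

Differencing GM/(d−r)² and GM/(d+r)² to first order in r/d gives 4GMr/d³.
Δg = 4GMr/d³
   = 4 × (6.674 × 10⁻¹¹) × (2.78 × 10³⁰) × (7.55) / (7.58 × 10⁶)³
   = 1.29 × 10¹ m/s²

1.29 × 10¹ m/s²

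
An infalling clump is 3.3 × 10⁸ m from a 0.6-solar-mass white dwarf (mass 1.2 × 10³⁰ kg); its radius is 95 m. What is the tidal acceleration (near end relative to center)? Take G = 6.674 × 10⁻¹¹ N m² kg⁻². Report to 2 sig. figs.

4.2 × 10⁻⁴ m/s²

Since r ≪ d, expand the inverse-square field across one radius to get the leading 2GMr/d³ term.
a_tidal = 2GMr/d³
        = 2 × (6.674 × 10⁻¹¹) × (1.2 × 10³⁰) × (95) / (3.3 × 10⁸)³
        = 4.2 × 10⁻⁴ m/s²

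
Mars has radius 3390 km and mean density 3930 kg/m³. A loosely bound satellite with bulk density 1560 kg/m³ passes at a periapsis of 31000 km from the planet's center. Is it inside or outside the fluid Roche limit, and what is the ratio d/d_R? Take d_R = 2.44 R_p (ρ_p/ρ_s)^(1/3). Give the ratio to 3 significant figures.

d_R = 2.44 × (3390 km) × (3930/1560)^(1/3) = 11260 km
d/d_R = (31000) / (11260) = 2.75
Since d/d_R > 1, the body is outside the Roche limit.

outside; d/d_R ≈ 2.75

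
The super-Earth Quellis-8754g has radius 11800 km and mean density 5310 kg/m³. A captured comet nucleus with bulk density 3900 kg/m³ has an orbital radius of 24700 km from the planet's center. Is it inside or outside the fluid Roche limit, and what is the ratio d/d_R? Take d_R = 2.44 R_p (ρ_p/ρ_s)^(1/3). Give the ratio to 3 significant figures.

d_R = 2.44 × (11800 km) × (5310/3900)^(1/3) = 31910 km
d/d_R = (24700) / (31910) = 0.774
Since d/d_R < 1, the body is inside the Roche limit.

inside; d/d_R ≈ 0.774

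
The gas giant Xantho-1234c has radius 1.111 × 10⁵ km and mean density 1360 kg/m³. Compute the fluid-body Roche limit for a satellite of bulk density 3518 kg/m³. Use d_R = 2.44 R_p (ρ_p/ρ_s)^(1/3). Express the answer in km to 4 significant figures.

1.975 × 10⁵ km

d_R = 2.44 × 1.111 × 10⁵ km × (1360/3518)^(1/3)
    = 1.975 × 10⁵ km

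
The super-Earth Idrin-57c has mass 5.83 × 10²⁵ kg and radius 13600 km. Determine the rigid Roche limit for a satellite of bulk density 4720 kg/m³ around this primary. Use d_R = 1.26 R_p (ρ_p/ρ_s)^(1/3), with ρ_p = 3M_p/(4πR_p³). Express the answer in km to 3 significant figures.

ρ_p = 3M_p/(4πR_p³) = 3 × (5.83 × 10²⁵) / (4π × (1.36 × 10⁷ m)³) = 5530 kg/m³
d_R = 1.26 × 13600 km × (5530/4720)^(1/3)
    = 18100 km

18100 km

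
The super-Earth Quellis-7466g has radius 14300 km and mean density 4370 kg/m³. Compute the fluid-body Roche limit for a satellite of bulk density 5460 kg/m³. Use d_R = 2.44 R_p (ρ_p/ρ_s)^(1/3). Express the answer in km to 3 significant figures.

32400 km

d_R = 2.44 × 14300 km × (4370/5460)^(1/3)
    = 32400 km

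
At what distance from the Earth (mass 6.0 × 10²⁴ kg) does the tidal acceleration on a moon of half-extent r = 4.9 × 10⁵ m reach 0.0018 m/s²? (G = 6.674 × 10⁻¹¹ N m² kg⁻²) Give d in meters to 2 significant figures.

2GMr/d³ = a_tidal  ⇒  d = (2GMr / a_tidal)^(1/3)
d = (2 × 6.674×10⁻¹¹ × (6.0 × 10²⁴) × (4.9 × 10⁵) / (0.0018))^(1/3)
  = 6.0 × 10⁷ m

6.0 × 10⁷ m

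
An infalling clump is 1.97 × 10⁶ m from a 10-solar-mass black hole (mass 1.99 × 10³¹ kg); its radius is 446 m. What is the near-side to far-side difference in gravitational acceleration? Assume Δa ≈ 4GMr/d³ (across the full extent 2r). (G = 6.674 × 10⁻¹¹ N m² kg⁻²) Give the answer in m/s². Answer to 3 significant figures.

a_tidal = 4GMr/d³
        = 4 × (6.674 × 10⁻¹¹) × (1.99 × 10³¹) × (446) / (1.97 × 10⁶)³
        = 3.10 × 10⁵ m/s²

3.10 × 10⁵ m/s²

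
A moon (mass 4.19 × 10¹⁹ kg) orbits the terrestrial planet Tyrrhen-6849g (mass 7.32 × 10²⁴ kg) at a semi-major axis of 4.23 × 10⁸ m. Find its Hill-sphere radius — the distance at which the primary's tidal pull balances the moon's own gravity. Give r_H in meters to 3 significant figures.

5.25 × 10⁶ m

r_H ≈ a (m/3M)^(1/3)
    = (4.23 × 10⁸) × (4.19 × 10¹⁹ / (3 × 7.32 × 10²⁴))^(1/3)
    = 5.25 × 10⁶ m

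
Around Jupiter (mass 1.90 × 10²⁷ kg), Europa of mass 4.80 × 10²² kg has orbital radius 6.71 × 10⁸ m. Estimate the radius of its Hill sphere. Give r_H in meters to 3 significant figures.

1.37 × 10⁷ m

r_H ≈ a (m/3M)^(1/3)
    = (6.71 × 10⁸) × (4.80 × 10²² / (3 × 1.90 × 10²⁷))^(1/3)
    = 1.37 × 10⁷ m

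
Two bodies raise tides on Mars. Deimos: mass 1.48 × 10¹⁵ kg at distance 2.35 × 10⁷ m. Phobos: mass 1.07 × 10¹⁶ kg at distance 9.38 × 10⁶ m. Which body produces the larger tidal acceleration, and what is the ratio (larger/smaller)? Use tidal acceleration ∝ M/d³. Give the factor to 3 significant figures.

Phobos, by a factor of ≈ 114

Tidal stretch scales as M/d³; compute that for each body.
Deimos: (1.48 × 10¹⁵) / (2.35 × 10⁷)³ = 1.140 × 10⁻⁷
Phobos: (1.07 × 10¹⁶) / (9.38 × 10⁶)³ = 1.297 × 10⁻⁵
Ratio (larger/smaller) = 114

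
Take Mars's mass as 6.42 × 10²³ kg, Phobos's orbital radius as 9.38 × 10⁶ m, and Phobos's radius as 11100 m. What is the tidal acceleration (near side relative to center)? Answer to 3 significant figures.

Δg = 2GMr/d³
   = 2 × (6.674 × 10⁻¹¹) × (6.42 × 10²³) × (11100) / (9.38 × 10⁶)³
   = 1.15 × 10⁻³ m/s²

1.15 × 10⁻³ m/s²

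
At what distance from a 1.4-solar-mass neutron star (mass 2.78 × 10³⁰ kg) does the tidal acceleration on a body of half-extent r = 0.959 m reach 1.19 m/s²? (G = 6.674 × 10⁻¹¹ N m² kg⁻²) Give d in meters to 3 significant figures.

6.69 × 10⁶ m

2GMr/d³ = a_tidal  ⇒  d = (2GMr / a_tidal)^(1/3)
d = (2 × 6.674×10⁻¹¹ × (2.78 × 10³⁰) × (0.959) / (1.19))^(1/3)
  = 6.69 × 10⁶ m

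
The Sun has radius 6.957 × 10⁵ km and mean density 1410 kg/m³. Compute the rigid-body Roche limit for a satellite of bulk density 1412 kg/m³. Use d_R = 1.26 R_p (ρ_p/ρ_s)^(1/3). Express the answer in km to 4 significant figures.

8.762 × 10⁵ km

d_R = 1.26 × 6.957 × 10⁵ km × (1410/1412)^(1/3)
    = 8.762 × 10⁵ km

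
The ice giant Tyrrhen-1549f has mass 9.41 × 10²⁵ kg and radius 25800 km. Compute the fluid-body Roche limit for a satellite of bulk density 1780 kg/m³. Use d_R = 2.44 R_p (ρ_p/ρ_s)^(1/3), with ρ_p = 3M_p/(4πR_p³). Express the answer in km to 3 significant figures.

ρ_p = 3M_p/(4πR_p³) = 3 × (9.41 × 10²⁵) / (4π × (2.58 × 10⁷ m)³) = 1310 kg/m³
d_R = 2.44 × 25800 km × (1310/1780)^(1/3)
    = 56800 km

56800 km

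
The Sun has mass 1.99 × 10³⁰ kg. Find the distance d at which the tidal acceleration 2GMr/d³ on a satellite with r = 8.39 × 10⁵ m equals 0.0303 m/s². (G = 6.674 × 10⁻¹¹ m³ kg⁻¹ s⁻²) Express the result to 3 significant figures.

1.94 × 10⁹ m

2GMr/d³ = a_tidal  ⇒  d = (2GMr / a_tidal)^(1/3)
d = (2 × 6.674×10⁻¹¹ × (1.99 × 10³⁰) × (8.39 × 10⁵) / (0.0303))^(1/3)
  = 1.94 × 10⁹ m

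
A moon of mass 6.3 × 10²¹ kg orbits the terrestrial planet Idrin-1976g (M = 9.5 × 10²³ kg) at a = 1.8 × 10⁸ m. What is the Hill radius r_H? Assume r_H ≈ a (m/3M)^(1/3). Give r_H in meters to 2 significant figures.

r_H ≈ a (m/3M)^(1/3)
    = (1.8 × 10⁸) × (6.3 × 10²¹ / (3 × 9.5 × 10²³))^(1/3)
    = 2.3 × 10⁷ m

2.3 × 10⁷ m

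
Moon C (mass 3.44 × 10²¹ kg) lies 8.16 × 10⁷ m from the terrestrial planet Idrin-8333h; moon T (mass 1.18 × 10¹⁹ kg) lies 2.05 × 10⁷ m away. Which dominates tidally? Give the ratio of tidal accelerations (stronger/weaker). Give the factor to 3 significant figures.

Moon C, by a factor of ≈ 4.62

Tidal stretch scales as M/d³; compute that for each body.
Moon C: (3.44 × 10²¹) / (8.16 × 10⁷)³ = 6.331 × 10⁻³
Moon T: (1.18 × 10¹⁹) / (2.05 × 10⁷)³ = 1.370 × 10⁻³
Ratio (larger/smaller) = 4.62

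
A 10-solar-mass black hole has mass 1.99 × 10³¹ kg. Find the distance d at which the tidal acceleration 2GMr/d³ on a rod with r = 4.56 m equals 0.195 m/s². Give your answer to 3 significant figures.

2GMr/d³ = a_tidal  ⇒  d = (2GMr / a_tidal)^(1/3)
d = (2 × 6.674×10⁻¹¹ × (1.99 × 10³¹) × (4.56) / (0.195))^(1/3)
  = 3.96 × 10⁷ m

3.96 × 10⁷ m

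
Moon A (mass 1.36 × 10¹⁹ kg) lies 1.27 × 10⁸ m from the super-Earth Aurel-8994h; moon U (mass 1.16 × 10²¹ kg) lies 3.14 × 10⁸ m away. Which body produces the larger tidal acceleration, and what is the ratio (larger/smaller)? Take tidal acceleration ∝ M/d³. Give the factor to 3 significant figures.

Tidal acceleration ∝ M/d³, so compare M/d³ for each.
Moon A: (1.36 × 10¹⁹) / (1.27 × 10⁸)³ = 6.639 × 10⁻⁶
Moon U: (1.16 × 10²¹) / (3.14 × 10⁸)³ = 3.747 × 10⁻⁵
Ratio (larger/smaller) = 5.64

Moon U, by a factor of ≈ 5.64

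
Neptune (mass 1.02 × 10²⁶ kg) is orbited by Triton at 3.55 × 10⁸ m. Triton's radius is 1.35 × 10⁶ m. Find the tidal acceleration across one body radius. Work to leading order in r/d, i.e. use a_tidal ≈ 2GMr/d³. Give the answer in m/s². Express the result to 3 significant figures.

Δg = 2GMr/d³
   = 2 × (6.674 × 10⁻¹¹) × (1.02 × 10²⁶) × (1.35 × 10⁶) / (3.55 × 10⁸)³
   = 4.11 × 10⁻⁴ m/s²

4.11 × 10⁻⁴ m/s²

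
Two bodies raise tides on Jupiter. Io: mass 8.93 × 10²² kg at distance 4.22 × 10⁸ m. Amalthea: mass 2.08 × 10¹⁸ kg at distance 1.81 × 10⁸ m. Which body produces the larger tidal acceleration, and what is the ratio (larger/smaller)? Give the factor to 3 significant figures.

Tidal stretch scales as M/d³; compute that for each body.
Io: (8.93 × 10²²) / (4.22 × 10⁸)³ = 1.188 × 10⁻³
Amalthea: (2.08 × 10¹⁸) / (1.81 × 10⁸)³ = 3.508 × 10⁻⁷
Ratio (larger/smaller) = 3390

Io, by a factor of ≈ 3390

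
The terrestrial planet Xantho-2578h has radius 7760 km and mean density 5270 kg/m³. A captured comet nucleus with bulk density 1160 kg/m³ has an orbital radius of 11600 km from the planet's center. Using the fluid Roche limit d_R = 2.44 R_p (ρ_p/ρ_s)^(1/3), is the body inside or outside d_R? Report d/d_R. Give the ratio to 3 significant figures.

inside; d/d_R ≈ 0.370

d_R = 2.44 × (7760 km) × (5270/1160)^(1/3) = 31360 km
d/d_R = (11600) / (31360) = 0.370
Since d/d_R < 1, the body is inside the Roche limit.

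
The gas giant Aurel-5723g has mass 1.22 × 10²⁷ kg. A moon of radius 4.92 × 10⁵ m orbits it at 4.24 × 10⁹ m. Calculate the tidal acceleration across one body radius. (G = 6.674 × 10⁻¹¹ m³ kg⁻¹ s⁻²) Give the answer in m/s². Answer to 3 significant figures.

Δg = 2GMr/d³
   = 2 × (6.674 × 10⁻¹¹) × (1.22 × 10²⁷) × (4.92 × 10⁵) / (4.24 × 10⁹)³
   = 1.05 × 10⁻⁶ m/s²

1.05 × 10⁻⁶ m/s²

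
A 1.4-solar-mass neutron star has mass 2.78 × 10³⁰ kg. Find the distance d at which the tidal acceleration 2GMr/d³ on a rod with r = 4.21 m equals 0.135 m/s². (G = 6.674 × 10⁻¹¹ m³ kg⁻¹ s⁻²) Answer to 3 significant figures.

2GMr/d³ = a_tidal  ⇒  d = (2GMr / a_tidal)^(1/3)
d = (2 × 6.674×10⁻¹¹ × (2.78 × 10³⁰) × (4.21) / (0.135))^(1/3)
  = 2.26 × 10⁷ m

2.26 × 10⁷ m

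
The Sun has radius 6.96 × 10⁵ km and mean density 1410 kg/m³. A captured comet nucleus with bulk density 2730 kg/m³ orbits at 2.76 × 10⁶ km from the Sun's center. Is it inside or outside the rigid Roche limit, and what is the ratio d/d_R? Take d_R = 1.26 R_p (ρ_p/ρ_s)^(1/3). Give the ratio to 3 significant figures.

d_R = 1.26 × (6.96 × 10⁵ km) × (1410/2730)^(1/3) = 7.036 × 10⁵ km
d/d_R = (2.76 × 10⁶) / (7.036 × 10⁵) = 3.92
Since d/d_R > 1, the body is outside the Roche limit.

outside; d/d_R ≈ 3.92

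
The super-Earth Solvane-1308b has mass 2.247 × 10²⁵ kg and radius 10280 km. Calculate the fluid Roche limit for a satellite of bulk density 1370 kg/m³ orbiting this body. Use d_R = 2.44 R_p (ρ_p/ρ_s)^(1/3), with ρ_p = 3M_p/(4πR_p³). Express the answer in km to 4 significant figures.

ρ_p = 3M_p/(4πR_p³) = 3 × (2.247 × 10²⁵) / (4π × (1.028 × 10⁷ m)³) = 4938 kg/m³
d_R = 2.44 × 10280 km × (4938/1370)^(1/3)
    = 38460 km

38460 km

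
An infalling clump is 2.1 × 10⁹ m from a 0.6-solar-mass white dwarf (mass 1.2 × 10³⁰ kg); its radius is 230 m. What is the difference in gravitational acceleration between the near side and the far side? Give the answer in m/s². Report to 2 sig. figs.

Near-to-far spans 2r, so the tidal difference is twice the near-to-center value: 4GMr/d³.
a_tidal = 4GMr/d³
        = 4 × (6.674 × 10⁻¹¹) × (1.2 × 10³⁰) × (230) / (2.1 × 10⁹)³
        = 8.0 × 10⁻⁶ m/s²

8.0 × 10⁻⁶ m/s²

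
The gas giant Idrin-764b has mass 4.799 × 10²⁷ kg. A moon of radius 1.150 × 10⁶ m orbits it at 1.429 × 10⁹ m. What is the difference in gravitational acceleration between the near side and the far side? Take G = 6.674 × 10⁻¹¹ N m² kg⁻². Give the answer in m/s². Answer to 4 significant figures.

5.049 × 10⁻⁴ m/s²

Δg = 4GMr/d³
   = 4 × (6.674 × 10⁻¹¹) × (4.799 × 10²⁷) × (1.150 × 10⁶) / (1.429 × 10⁹)³
   = 5.049 × 10⁻⁴ m/s²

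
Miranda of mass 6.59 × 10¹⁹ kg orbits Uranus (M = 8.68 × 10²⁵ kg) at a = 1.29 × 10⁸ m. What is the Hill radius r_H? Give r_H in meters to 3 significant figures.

r_H ≈ a (m/3M)^(1/3)
    = (1.29 × 10⁸) × (6.59 × 10¹⁹ / (3 × 8.68 × 10²⁵))^(1/3)
    = 8.16 × 10⁵ m

8.16 × 10⁵ m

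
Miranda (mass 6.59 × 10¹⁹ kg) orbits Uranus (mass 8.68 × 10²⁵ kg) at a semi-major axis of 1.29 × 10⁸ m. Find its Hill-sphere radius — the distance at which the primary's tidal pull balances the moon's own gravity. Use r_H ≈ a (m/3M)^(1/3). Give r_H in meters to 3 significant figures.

8.16 × 10⁵ m

r_H ≈ a (m/3M)^(1/3)
    = (1.29 × 10⁸) × (6.59 × 10¹⁹ / (3 × 8.68 × 10²⁵))^(1/3)
    = 8.16 × 10⁵ m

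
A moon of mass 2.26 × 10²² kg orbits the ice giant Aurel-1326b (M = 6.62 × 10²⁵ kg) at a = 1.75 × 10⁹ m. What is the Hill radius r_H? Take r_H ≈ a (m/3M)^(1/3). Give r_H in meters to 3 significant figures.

8.48 × 10⁷ m

r_H ≈ a (m/3M)^(1/3)
    = (1.75 × 10⁹) × (2.26 × 10²² / (3 × 6.62 × 10²⁵))^(1/3)
    = 8.48 × 10⁷ m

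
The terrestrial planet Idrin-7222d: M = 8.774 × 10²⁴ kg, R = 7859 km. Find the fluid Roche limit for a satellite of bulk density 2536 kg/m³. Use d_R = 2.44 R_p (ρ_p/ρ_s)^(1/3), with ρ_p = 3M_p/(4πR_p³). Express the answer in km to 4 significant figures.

22890 km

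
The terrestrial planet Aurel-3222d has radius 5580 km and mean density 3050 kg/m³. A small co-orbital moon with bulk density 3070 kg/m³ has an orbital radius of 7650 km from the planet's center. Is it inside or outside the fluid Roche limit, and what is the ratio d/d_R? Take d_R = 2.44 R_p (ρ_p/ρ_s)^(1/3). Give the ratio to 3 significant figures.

d_R = 2.44 × (5580 km) × (3050/3070)^(1/3) = 13590 km
d/d_R = (7650) / (13590) = 0.563
Since d/d_R < 1, the body is inside the Roche limit.

inside; d/d_R ≈ 0.563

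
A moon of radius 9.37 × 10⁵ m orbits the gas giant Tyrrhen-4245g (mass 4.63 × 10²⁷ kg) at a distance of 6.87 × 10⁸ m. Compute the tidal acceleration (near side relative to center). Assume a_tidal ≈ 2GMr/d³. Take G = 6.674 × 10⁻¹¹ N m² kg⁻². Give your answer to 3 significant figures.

1.79 × 10⁻³ m/s²

The tidal stretch is the gradient of GM/d² times the body's extent r, hence the 1/d³ dependence.
Δa = 2GMr/d³
   = 2 × (6.674 × 10⁻¹¹) × (4.63 × 10²⁷) × (9.37 × 10⁵) / (6.87 × 10⁸)³
   = 1.79 × 10⁻³ m/s²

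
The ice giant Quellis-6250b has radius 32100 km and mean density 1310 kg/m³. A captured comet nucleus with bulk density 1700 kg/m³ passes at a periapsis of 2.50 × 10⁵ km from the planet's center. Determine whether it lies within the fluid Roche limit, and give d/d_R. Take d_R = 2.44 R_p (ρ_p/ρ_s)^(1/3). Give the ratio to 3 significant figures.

d_R = 2.44 × (32100 km) × (1310/1700)^(1/3) = 71810 km
d/d_R = (2.50 × 10⁵) / (71810) = 3.48
Since d/d_R > 1, the body is outside the Roche limit.

outside; d/d_R ≈ 3.48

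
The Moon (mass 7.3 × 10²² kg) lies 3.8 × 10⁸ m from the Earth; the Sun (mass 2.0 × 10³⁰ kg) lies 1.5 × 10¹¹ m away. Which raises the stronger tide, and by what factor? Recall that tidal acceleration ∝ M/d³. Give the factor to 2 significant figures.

Compare M/d³ for the two perturbers:
The Moon: (7.3 × 10²²) / (3.8 × 10⁸)³ = 1.330 × 10⁻³
The Sun: (2.0 × 10³⁰) / (1.5 × 10¹¹)³ = 5.926 × 10⁻⁴
Ratio (larger/smaller) = 2.2

The Moon, by a factor of ≈ 2.2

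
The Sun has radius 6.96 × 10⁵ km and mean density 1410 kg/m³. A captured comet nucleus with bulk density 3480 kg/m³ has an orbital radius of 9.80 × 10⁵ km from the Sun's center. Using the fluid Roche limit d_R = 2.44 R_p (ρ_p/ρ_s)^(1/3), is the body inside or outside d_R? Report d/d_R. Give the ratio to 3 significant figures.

inside; d/d_R ≈ 0.780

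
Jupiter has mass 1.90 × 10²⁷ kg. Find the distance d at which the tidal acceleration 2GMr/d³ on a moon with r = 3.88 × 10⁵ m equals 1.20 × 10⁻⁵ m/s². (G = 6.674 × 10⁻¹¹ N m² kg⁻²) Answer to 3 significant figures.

2GMr/d³ = a_tidal  ⇒  d = (2GMr / a_tidal)^(1/3)
d = (2 × 6.674×10⁻¹¹ × (1.90 × 10²⁷) × (3.88 × 10⁵) / (1.20 × 10⁻⁵))^(1/3)
  = 2.02 × 10⁹ m

2.02 × 10⁹ m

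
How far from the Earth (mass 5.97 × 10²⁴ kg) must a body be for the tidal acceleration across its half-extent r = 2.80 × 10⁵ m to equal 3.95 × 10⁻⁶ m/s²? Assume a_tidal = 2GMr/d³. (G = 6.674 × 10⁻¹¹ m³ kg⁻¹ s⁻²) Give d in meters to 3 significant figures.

3.84 × 10⁸ m

2GMr/d³ = a_tidal  ⇒  d = (2GMr / a_tidal)^(1/3)
d = (2 × 6.674×10⁻¹¹ × (5.97 × 10²⁴) × (2.80 × 10⁵) / (3.95 × 10⁻⁶))^(1/3)
  = 3.84 × 10⁸ m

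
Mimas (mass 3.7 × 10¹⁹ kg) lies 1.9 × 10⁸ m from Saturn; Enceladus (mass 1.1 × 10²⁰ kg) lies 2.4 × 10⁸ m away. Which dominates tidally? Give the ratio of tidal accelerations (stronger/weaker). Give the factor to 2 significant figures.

Enceladus, by a factor of ≈ 1.5

The tide-raising term goes as M/d³ (the gradient of a 1/d² field).
Mimas: (3.7 × 10¹⁹) / (1.9 × 10⁸)³ = 5.394 × 10⁻⁶
Enceladus: (1.1 × 10²⁰) / (2.4 × 10⁸)³ = 7.957 × 10⁻⁶
Ratio (larger/smaller) = 1.5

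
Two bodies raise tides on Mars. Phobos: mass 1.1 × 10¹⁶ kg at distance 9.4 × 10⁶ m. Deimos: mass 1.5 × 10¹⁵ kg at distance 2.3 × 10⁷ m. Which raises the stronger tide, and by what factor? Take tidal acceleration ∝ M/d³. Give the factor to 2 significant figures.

Phobos, by a factor of ≈ 110

Tidal stretch scales as M/d³; compute that for each body.
Phobos: (1.1 × 10¹⁶) / (9.4 × 10⁶)³ = 1.324 × 10⁻⁵
Deimos: (1.5 × 10¹⁵) / (2.3 × 10⁷)³ = 1.233 × 10⁻⁷
Ratio (larger/smaller) = 110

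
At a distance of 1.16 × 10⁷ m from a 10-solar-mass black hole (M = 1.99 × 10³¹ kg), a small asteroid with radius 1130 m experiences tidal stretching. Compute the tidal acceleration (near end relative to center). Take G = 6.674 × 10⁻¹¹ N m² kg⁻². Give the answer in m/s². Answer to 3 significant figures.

1.92 × 10³ m/s²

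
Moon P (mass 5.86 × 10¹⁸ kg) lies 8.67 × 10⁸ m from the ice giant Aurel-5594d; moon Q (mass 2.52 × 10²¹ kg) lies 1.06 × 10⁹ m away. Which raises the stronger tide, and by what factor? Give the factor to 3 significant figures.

Compare M/d³ for the two perturbers:
Moon P: (5.86 × 10¹⁸) / (8.67 × 10⁸)³ = 8.992 × 10⁻⁹
Moon Q: (2.52 × 10²¹) / (1.06 × 10⁹)³ = 2.116 × 10⁻⁶
Ratio (larger/smaller) = 235

Moon Q, by a factor of ≈ 235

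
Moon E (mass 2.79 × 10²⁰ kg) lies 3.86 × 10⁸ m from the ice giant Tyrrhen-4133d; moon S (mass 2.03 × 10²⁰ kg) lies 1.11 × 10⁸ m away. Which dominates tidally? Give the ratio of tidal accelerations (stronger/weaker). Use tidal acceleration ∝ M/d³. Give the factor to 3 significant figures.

Moon S, by a factor of ≈ 30.6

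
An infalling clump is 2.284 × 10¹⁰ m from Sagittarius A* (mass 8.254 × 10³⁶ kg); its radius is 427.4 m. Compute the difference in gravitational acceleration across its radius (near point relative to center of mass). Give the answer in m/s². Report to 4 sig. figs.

3.952 × 10⁻² m/s²

Δa = 2GMr/d³
   = 2 × (6.674 × 10⁻¹¹) × (8.254 × 10³⁶) × (427.4) / (2.284 × 10¹⁰)³
   = 3.952 × 10⁻² m/s²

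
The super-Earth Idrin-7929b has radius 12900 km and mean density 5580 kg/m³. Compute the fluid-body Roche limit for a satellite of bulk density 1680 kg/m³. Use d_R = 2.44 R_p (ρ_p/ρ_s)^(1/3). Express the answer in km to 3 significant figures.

d_R = 2.44 × 12900 km × (5580/1680)^(1/3)
    = 47000 km

47000 km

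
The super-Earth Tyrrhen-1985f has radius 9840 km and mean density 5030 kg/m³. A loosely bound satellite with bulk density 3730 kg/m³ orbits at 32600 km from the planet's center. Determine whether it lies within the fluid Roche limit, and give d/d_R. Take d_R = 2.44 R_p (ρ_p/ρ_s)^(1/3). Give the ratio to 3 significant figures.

outside; d/d_R ≈ 1.23

d_R = 2.44 × (9840 km) × (5030/3730)^(1/3) = 26530 km
d/d_R = (32600) / (26530) = 1.23
Since d/d_R > 1, the body is outside the Roche limit.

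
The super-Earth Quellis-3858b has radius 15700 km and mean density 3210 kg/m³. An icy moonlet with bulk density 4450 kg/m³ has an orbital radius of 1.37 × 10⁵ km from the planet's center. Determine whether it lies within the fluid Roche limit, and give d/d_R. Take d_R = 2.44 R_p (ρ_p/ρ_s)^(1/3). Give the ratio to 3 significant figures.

d_R = 2.44 × (15700 km) × (3210/4450)^(1/3) = 34360 km
d/d_R = (1.37 × 10⁵) / (34360) = 3.99
Since d/d_R > 1, the body is outside the Roche limit.

outside; d/d_R ≈ 3.99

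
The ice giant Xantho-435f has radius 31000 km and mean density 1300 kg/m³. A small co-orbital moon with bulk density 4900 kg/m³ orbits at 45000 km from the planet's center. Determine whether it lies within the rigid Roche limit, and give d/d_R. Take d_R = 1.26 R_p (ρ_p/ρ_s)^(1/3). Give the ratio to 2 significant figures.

d_R = 1.26 × (31000 km) × (1300/4900)^(1/3) = 25100 km
d/d_R = (45000) / (25100) = 1.8
Since d/d_R > 1, the body is outside the Roche limit.

outside; d/d_R ≈ 1.8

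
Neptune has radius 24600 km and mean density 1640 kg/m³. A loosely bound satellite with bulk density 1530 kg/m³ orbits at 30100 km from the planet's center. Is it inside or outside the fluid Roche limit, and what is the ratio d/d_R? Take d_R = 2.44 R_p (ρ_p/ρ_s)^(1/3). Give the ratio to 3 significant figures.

inside; d/d_R ≈ 0.490

d_R = 2.44 × (24600 km) × (1640/1530)^(1/3) = 61430 km
d/d_R = (30100) / (61430) = 0.490
Since d/d_R < 1, the body is inside the Roche limit.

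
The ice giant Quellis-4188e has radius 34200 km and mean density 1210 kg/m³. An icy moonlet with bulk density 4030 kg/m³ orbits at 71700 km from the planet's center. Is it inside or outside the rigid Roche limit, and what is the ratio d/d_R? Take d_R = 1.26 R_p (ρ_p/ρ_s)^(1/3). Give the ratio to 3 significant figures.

d_R = 1.26 × (34200 km) × (1210/4030)^(1/3) = 28860 km
d/d_R = (71700) / (28860) = 2.48
Since d/d_R > 1, the body is outside the Roche limit.

outside; d/d_R ≈ 2.48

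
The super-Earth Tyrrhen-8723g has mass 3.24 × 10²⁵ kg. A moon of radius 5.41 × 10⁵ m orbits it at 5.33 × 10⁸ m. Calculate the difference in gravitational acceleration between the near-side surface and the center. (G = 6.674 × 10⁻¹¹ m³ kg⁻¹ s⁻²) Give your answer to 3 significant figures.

Since r ≪ d, expand the inverse-square field across one radius to get the leading 2GMr/d³ term.
Δg = 2GMr/d³
   = 2 × (6.674 × 10⁻¹¹) × (3.24 × 10²⁵) × (5.41 × 10⁵) / (5.33 × 10⁸)³
   = 1.55 × 10⁻⁵ m/s²

1.55 × 10⁻⁵ m/s²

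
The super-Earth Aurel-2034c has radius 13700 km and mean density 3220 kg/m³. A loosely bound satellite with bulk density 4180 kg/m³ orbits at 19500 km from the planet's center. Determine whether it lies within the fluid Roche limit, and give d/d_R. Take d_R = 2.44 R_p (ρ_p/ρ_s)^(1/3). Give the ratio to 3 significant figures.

inside; d/d_R ≈ 0.636

d_R = 2.44 × (13700 km) × (3220/4180)^(1/3) = 30640 km
d/d_R = (19500) / (30640) = 0.636
Since d/d_R < 1, the body is inside the Roche limit.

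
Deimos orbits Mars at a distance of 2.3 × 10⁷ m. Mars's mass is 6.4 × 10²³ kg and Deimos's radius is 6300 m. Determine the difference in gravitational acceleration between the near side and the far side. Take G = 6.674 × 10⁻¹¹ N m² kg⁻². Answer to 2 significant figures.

Δg = 4GMr/d³
   = 4 × (6.674 × 10⁻¹¹) × (6.4 × 10²³) × (6300) / (2.3 × 10⁷)³
   = 8.8 × 10⁻⁵ m/s²

8.8 × 10⁻⁵ m/s²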